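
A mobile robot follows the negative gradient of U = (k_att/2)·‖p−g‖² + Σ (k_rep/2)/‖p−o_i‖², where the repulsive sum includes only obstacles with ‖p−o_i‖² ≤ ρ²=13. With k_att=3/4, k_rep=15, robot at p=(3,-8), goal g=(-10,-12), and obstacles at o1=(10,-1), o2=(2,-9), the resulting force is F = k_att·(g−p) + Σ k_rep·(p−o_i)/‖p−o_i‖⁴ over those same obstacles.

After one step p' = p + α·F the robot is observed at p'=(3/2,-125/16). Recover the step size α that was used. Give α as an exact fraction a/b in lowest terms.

α = 1/4

F_att = 3/4·(g−p) = 3/4·(-13,-4) = (-9.7500,-3.0000)
o1: d²=98 > ρ²=13 → inactive
o2: d²=2 ≤ ρ²=13; F_rep = 15·(1,1)/2² = (3.7500,3.7500)
F = F_att + ΣF_rep = (-6.0000,0.7500)
Δp = p'−p = (-1.5000,0.1875); α = Δx/Fx = (-3/2) / (-6) = 1/4
check: Δy/Fy = (3/16) / (3/4) = 1/4 ✓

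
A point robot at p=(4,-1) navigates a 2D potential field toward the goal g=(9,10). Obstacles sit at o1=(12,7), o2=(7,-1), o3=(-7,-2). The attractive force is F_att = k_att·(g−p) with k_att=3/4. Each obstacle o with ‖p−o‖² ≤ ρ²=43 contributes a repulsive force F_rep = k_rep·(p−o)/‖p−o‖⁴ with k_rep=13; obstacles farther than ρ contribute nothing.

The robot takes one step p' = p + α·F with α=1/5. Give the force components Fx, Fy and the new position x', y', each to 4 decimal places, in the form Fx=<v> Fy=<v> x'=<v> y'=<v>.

F_att = 3/4·(g−p) = 3/4·(5,11) = (3.7500,8.2500)
o1: d²=128 > ρ²=43 → inactive
o2: d²=9 ≤ ρ²=43; F_rep = 13·(-3,0)/9² = (-0.4815,0.0000)
o3: d²=122 > ρ²=43 → inactive
F = F_att + ΣF_rep = (3.2685,8.2500)
p' = p + 1/5·F = (4.6537,0.6500)

Fx=3.2685 Fy=8.2500 x'=4.6537 y'=0.6500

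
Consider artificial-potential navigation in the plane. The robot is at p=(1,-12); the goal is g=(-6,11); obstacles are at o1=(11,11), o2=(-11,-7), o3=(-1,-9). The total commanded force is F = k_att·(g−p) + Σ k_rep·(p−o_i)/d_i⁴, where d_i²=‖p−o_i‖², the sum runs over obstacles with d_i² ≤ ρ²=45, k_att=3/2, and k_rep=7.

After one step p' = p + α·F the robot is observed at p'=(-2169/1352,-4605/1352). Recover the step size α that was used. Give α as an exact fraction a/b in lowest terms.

α = 1/4

F_att = 3/2·(g−p) = 3/2·(-7,23) = (-10.5000,34.5000)
o1: d²=629 > ρ²=45 → inactive
o2: d²=169 > ρ²=45 → inactive
o3: d²=13 ≤ ρ²=45; F_rep = 7·(2,-3)/13² = (0.0828,-0.1243)
F = F_att + ΣF_rep = (-10.4172,34.3757)
Δp = p'−p = (-2.6043,8.5939); α = Δx/Fx = (-3521/1352) / (-3521/338) = 1/4
check: Δy/Fy = (11619/1352) / (11619/338) = 1/4 ✓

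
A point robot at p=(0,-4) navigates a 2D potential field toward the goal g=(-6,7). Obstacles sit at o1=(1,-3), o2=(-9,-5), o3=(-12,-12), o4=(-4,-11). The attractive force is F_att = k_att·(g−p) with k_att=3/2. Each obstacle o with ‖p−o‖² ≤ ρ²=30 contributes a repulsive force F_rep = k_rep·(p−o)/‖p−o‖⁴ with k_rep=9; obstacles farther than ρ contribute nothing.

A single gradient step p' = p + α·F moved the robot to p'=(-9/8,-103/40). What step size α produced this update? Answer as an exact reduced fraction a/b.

α = 1/10

F_att = 3/2·(g−p) = 3/2·(-6,11) = (-9.0000,16.5000)
o1: d²=2 ≤ ρ²=30; F_rep = 9·(-1,-1)/2² = (-2.2500,-2.2500)
o2: d²=82 > ρ²=30 → inactive
o3: d²=208 > ρ²=30 → inactive
o4: d²=65 > ρ²=30 → inactive
F = F_att + ΣF_rep = (-11.2500,14.2500)
Δp = p'−p = (-1.1250,1.4250); α = Δx/Fx = (-9/8) / (-45/4) = 1/10
check: Δy/Fy = (57/40) / (57/4) = 1/10 ✓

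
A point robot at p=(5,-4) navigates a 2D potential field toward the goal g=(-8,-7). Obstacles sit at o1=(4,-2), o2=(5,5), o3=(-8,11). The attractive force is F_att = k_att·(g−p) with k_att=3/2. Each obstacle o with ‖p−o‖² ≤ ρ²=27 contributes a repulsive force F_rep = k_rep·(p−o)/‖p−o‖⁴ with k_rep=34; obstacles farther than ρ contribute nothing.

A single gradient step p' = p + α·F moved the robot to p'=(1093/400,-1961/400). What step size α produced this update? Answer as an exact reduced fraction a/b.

F_att = 3/2·(g−p) = 3/2·(-13,-3) = (-19.5000,-4.5000)
o1: d²=5 ≤ ρ²=27; F_rep = 34·(1,-2)/5² = (1.3600,-2.7200)
o2: d²=81 > ρ²=27 → inactive
o3: d²=394 > ρ²=27 → inactive
F = F_att + ΣF_rep = (-18.1400,-7.2200)
Δp = p'−p = (-2.2675,-0.9025); α = Δx/Fx = (-907/400) / (-907/50) = 1/8
check: Δy/Fy = (-361/400) / (-361/50) = 1/8 ✓

α = 1/8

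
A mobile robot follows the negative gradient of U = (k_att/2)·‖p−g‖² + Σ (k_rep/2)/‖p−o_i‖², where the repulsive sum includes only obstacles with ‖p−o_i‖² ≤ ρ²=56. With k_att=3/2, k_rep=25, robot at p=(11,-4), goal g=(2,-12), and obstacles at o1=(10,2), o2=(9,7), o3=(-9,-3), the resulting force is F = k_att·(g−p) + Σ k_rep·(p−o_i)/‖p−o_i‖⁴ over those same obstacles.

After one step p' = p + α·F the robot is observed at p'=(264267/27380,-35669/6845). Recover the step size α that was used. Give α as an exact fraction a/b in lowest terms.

α = 1/10

F_att = 3/2·(g−p) = 3/2·(-9,-8) = (-13.5000,-12.0000)
o1: d²=37 ≤ ρ²=56; F_rep = 25·(1,-6)/37² = (0.0183,-0.1096)
o2: d²=125 > ρ²=56 → inactive
o3: d²=401 > ρ²=56 → inactive
F = F_att + ΣF_rep = (-13.4817,-12.1096)
Δp = p'−p = (-1.3482,-1.2110); α = Δx/Fx = (-36913/27380) / (-36913/2738) = 1/10
check: Δy/Fy = (-8289/6845) / (-16578/1369) = 1/10 ✓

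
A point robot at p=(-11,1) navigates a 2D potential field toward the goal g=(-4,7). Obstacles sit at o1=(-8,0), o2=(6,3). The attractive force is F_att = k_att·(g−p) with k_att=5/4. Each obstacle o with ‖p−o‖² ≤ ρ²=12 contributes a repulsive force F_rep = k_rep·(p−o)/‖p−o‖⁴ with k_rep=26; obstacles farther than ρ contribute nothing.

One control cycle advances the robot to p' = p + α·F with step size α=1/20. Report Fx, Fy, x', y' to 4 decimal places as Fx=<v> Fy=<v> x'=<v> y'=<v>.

F_att = 5/4·(g−p) = 5/4·(7,6) = (8.7500,7.5000)
o1: d²=10 ≤ ρ²=12; F_rep = 26·(-3,1)/10² = (-0.7800,0.2600)
o2: d²=293 > ρ²=12 → inactive
F = F_att + ΣF_rep = (7.9700,7.7600)
p' = p + 1/20·F = (-10.6015,1.3880)

Fx=7.9700 Fy=7.7600 x'=-10.6015 y'=1.3880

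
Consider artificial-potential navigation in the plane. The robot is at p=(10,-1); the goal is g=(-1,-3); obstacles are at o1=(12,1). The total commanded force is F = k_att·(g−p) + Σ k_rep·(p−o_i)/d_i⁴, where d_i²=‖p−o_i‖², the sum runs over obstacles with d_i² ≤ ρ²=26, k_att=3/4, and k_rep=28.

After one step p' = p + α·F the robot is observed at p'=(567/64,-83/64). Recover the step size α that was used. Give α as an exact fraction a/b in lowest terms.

F_att = 3/4·(g−p) = 3/4·(-11,-2) = (-8.2500,-1.5000)
o1: d²=8 ≤ ρ²=26; F_rep = 28·(-2,-2)/8² = (-0.8750,-0.8750)
F = F_att + ΣF_rep = (-9.1250,-2.3750)
Δp = p'−p = (-1.1406,-0.2969); α = Δx/Fx = (-73/64) / (-73/8) = 1/8
check: Δy/Fy = (-19/64) / (-19/8) = 1/8 ✓

α = 1/8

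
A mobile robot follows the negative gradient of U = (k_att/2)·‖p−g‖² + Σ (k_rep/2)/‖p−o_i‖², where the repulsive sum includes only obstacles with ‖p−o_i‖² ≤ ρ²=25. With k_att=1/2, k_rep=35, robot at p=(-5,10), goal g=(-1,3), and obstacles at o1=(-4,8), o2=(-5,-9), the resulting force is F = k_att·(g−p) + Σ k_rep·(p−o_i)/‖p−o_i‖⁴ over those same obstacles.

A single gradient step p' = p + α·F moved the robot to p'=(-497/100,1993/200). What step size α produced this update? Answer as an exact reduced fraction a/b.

F_att = 1/2·(g−p) = 1/2·(4,-7) = (2.0000,-3.5000)
o1: d²=5 ≤ ρ²=25; F_rep = 35·(-1,2)/5² = (-1.4000,2.8000)
o2: d²=361 > ρ²=25 → inactive
F = F_att + ΣF_rep = (0.6000,-0.7000)
Δp = p'−p = (0.0300,-0.0350); α = Δx/Fx = (3/100) / (3/5) = 1/20
check: Δy/Fy = (-7/200) / (-7/10) = 1/20 ✓

α = 1/20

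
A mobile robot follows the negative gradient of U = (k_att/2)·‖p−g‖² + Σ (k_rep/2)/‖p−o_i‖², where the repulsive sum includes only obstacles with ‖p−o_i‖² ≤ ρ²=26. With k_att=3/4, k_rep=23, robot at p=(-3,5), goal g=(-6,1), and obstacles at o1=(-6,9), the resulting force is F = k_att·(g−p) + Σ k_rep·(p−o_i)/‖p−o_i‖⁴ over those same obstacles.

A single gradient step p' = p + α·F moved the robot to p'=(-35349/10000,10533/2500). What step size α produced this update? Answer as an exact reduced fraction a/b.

F_att = 3/4·(g−p) = 3/4·(-3,-4) = (-2.2500,-3.0000)
o1: d²=25 ≤ ρ²=26; F_rep = 23·(3,-4)/25² = (0.1104,-0.1472)
F = F_att + ΣF_rep = (-2.1396,-3.1472)
Δp = p'−p = (-0.5349,-0.7868); α = Δx/Fx = (-5349/10000) / (-5349/2500) = 1/4
check: Δy/Fy = (-1967/2500) / (-1967/625) = 1/4 ✓

α = 1/4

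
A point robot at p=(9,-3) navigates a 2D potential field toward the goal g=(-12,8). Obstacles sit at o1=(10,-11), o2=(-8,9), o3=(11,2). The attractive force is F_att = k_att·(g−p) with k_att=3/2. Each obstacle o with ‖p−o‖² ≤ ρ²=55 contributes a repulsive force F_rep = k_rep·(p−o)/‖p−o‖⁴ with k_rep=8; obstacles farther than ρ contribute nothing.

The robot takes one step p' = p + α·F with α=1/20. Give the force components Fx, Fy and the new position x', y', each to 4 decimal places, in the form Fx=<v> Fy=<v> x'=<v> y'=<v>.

F_att = 3/2·(g−p) = 3/2·(-21,11) = (-31.5000,16.5000)
o1: d²=65 > ρ²=55 → inactive
o2: d²=433 > ρ²=55 → inactive
o3: d²=29 ≤ ρ²=55; F_rep = 8·(-2,-5)/29² = (-0.0190,-0.0476)
F = F_att + ΣF_rep = (-31.5190,16.4524)
p' = p + 1/20·F = (7.4240,-2.1774)

Fx=-31.5190 Fy=16.4524 x'=7.4240 y'=-2.1774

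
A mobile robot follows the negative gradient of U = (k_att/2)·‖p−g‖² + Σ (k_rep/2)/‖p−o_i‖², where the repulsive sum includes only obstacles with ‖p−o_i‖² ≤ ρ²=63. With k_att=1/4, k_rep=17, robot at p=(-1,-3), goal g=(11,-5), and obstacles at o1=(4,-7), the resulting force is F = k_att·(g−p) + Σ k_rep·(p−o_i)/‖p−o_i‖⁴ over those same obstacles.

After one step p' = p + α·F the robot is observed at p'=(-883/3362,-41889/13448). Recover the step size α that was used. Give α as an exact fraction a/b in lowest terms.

α = 1/4

F_att = 1/4·(g−p) = 1/4·(12,-2) = (3.0000,-0.5000)
o1: d²=41 ≤ ρ²=63; F_rep = 17·(-5,4)/41² = (-0.0506,0.0405)
F = F_att + ΣF_rep = (2.9494,-0.4595)
Δp = p'−p = (0.7374,-0.1149); α = Δx/Fx = (2479/3362) / (4958/1681) = 1/4
check: Δy/Fy = (-1545/13448) / (-1545/3362) = 1/4 ✓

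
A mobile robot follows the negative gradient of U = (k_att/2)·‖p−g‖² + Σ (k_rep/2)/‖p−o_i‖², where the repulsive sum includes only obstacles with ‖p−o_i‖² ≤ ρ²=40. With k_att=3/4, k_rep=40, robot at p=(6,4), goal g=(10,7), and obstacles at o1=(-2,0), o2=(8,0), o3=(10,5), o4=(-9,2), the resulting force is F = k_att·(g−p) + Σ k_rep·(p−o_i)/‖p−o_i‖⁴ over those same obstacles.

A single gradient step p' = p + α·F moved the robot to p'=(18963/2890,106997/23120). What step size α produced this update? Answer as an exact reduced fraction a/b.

F_att = 3/4·(g−p) = 3/4·(4,3) = (3.0000,2.2500)
o1: d²=80 > ρ²=40 → inactive
o2: d²=20 ≤ ρ²=40; F_rep = 40·(-2,4)/20² = (-0.2000,0.4000)
o3: d²=17 ≤ ρ²=40; F_rep = 40·(-4,-1)/17² = (-0.5536,-0.1384)
o4: d²=229 > ρ²=40 → inactive
F = F_att + ΣF_rep = (2.2464,2.5116)
Δp = p'−p = (0.5616,0.6279); α = Δx/Fx = (1623/2890) / (3246/1445) = 1/4
check: Δy/Fy = (14517/23120) / (14517/5780) = 1/4 ✓

α = 1/4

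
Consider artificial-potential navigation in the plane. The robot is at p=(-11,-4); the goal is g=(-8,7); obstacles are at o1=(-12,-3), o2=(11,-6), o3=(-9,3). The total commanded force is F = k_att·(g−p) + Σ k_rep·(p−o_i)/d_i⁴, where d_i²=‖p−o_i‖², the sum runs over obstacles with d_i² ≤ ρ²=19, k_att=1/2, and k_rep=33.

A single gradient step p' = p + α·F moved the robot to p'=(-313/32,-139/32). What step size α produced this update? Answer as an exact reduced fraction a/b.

F_att = 1/2·(g−p) = 1/2·(3,11) = (1.5000,5.5000)
o1: d²=2 ≤ ρ²=19; F_rep = 33·(1,-1)/2² = (8.2500,-8.2500)
o2: d²=488 > ρ²=19 → inactive
o3: d²=53 > ρ²=19 → inactive
F = F_att + ΣF_rep = (9.7500,-2.7500)
Δp = p'−p = (1.2188,-0.3438); α = Δx/Fx = (39/32) / (39/4) = 1/8
check: Δy/Fy = (-11/32) / (-11/4) = 1/8 ✓

α = 1/8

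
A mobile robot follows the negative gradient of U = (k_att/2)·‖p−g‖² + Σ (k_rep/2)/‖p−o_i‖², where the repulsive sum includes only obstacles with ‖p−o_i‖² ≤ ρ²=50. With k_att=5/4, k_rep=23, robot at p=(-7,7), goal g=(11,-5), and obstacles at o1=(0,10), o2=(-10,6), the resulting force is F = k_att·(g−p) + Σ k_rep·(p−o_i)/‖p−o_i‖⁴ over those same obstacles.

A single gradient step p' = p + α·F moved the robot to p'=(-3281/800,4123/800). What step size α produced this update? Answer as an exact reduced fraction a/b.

F_att = 5/4·(g−p) = 5/4·(18,-12) = (22.5000,-15.0000)
o1: d²=58 > ρ²=50 → inactive
o2: d²=10 ≤ ρ²=50; F_rep = 23·(3,1)/10² = (0.6900,0.2300)
F = F_att + ΣF_rep = (23.1900,-14.7700)
Δp = p'−p = (2.8988,-1.8462); α = Δx/Fx = (2319/800) / (2319/100) = 1/8
check: Δy/Fy = (-1477/800) / (-1477/100) = 1/8 ✓

α = 1/8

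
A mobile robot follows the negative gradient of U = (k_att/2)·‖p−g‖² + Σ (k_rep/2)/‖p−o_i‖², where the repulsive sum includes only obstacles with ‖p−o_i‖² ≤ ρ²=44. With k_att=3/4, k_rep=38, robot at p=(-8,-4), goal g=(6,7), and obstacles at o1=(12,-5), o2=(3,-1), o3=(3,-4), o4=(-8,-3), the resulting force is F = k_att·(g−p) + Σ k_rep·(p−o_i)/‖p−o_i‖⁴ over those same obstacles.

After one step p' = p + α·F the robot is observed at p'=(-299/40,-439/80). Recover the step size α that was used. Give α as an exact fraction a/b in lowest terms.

F_att = 3/4·(g−p) = 3/4·(14,11) = (10.5000,8.2500)
o1: d²=401 > ρ²=44 → inactive
o2: d²=130 > ρ²=44 → inactive
o3: d²=121 > ρ²=44 → inactive
o4: d²=1 ≤ ρ²=44; F_rep = 38·(0,-1)/1² = (0.0000,-38.0000)
F = F_att + ΣF_rep = (10.5000,-29.7500)
Δp = p'−p = (0.5250,-1.4875); α = Δx/Fx = (21/40) / (21/2) = 1/20
check: Δy/Fy = (-119/80) / (-119/4) = 1/20 ✓

α = 1/20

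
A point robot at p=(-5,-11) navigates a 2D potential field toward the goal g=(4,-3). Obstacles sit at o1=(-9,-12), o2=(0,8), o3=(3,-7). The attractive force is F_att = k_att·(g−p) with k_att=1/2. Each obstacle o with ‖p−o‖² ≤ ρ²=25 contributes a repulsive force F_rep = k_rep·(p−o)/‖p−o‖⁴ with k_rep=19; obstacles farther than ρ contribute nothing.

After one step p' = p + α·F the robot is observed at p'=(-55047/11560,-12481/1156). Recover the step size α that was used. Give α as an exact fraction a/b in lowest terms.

F_att = 1/2·(g−p) = 1/2·(9,8) = (4.5000,4.0000)
o1: d²=17 ≤ ρ²=25; F_rep = 19·(4,1)/17² = (0.2630,0.0657)
o2: d²=386 > ρ²=25 → inactive
o3: d²=80 > ρ²=25 → inactive
F = F_att + ΣF_rep = (4.7630,4.0657)
Δp = p'−p = (0.2381,0.2033); α = Δx/Fx = (2753/11560) / (2753/578) = 1/20
check: Δy/Fy = (235/1156) / (1175/289) = 1/20 ✓

α = 1/20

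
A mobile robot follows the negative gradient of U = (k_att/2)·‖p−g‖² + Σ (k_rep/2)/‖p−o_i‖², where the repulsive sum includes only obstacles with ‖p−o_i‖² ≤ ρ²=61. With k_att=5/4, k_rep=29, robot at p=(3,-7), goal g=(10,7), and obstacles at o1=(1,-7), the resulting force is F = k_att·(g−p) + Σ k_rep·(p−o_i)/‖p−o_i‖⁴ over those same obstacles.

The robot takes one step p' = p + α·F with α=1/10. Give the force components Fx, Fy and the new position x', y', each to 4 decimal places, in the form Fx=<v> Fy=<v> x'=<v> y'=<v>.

Fx=12.3750 Fy=17.5000 x'=4.2375 y'=-5.2500

F_att = 5/4·(g−p) = 5/4·(7,14) = (8.7500,17.5000)
o1: d²=4 ≤ ρ²=61; F_rep = 29·(2,0)/4² = (3.6250,0.0000)
F = F_att + ΣF_rep = (12.3750,17.5000)
p' = p + 1/10·F = (4.2375,-5.2500)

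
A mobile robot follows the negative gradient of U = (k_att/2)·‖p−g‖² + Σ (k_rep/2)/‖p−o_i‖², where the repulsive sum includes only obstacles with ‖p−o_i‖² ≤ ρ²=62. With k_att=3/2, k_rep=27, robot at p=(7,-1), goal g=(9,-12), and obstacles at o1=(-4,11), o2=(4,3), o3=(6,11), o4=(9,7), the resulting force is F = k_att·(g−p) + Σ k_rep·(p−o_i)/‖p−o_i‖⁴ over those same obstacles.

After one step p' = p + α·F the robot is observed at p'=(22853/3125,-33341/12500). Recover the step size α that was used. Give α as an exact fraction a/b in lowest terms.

α = 1/10

F_att = 3/2·(g−p) = 3/2·(2,-11) = (3.0000,-16.5000)
o1: d²=265 > ρ²=62 → inactive
o2: d²=25 ≤ ρ²=62; F_rep = 27·(3,-4)/25² = (0.1296,-0.1728)
o3: d²=145 > ρ²=62 → inactive
o4: d²=68 > ρ²=62 → inactive
F = F_att + ΣF_rep = (3.1296,-16.6728)
Δp = p'−p = (0.3130,-1.6673); α = Δx/Fx = (978/3125) / (1956/625) = 1/10
check: Δy/Fy = (-20841/12500) / (-20841/1250) = 1/10 ✓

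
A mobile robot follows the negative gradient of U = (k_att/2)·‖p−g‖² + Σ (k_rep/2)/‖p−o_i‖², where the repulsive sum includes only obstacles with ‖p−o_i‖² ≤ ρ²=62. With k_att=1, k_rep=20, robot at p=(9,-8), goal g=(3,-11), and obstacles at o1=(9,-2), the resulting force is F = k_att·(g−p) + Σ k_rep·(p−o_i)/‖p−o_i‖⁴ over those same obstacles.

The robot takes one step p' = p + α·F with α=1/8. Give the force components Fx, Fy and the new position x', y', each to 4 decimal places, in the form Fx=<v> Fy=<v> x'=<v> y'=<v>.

Fx=-6.0000 Fy=-3.0926 x'=8.2500 y'=-8.3866

F_att = 1·(g−p) = 1·(-6,-3) = (-6.0000,-3.0000)
o1: d²=36 ≤ ρ²=62; F_rep = 20·(0,-6)/36² = (0.0000,-0.0926)
F = F_att + ΣF_rep = (-6.0000,-3.0926)
p' = p + 1/8·F = (8.2500,-8.3866)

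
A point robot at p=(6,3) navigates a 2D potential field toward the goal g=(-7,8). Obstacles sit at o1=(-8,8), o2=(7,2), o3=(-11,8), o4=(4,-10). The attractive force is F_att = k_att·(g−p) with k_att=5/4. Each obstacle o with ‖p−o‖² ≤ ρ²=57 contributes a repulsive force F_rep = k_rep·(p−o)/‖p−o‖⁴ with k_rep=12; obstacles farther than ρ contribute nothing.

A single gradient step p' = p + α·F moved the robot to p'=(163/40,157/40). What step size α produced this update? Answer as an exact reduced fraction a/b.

F_att = 5/4·(g−p) = 5/4·(-13,5) = (-16.2500,6.2500)
o1: d²=221 > ρ²=57 → inactive
o2: d²=2 ≤ ρ²=57; F_rep = 12·(-1,1)/2² = (-3.0000,3.0000)
o3: d²=314 > ρ²=57 → inactive
o4: d²=173 > ρ²=57 → inactive
F = F_att + ΣF_rep = (-19.2500,9.2500)
Δp = p'−p = (-1.9250,0.9250); α = Δx/Fx = (-77/40) / (-77/4) = 1/10
check: Δy/Fy = (37/40) / (37/4) = 1/10 ✓

α = 1/10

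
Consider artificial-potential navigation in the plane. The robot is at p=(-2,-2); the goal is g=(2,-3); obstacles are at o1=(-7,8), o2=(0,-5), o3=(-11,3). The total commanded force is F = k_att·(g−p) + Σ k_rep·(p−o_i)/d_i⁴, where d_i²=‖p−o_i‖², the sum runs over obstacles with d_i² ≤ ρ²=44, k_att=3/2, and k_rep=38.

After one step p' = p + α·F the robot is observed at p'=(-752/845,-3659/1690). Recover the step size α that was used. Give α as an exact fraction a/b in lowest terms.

F_att = 3/2·(g−p) = 3/2·(4,-1) = (6.0000,-1.5000)
o1: d²=125 > ρ²=44 → inactive
o2: d²=13 ≤ ρ²=44; F_rep = 38·(-2,3)/13² = (-0.4497,0.6746)
o3: d²=106 > ρ²=44 → inactive
F = F_att + ΣF_rep = (5.5503,-0.8254)
Δp = p'−p = (1.1101,-0.1651); α = Δx/Fx = (938/845) / (938/169) = 1/5
check: Δy/Fy = (-279/1690) / (-279/338) = 1/5 ✓

α = 1/5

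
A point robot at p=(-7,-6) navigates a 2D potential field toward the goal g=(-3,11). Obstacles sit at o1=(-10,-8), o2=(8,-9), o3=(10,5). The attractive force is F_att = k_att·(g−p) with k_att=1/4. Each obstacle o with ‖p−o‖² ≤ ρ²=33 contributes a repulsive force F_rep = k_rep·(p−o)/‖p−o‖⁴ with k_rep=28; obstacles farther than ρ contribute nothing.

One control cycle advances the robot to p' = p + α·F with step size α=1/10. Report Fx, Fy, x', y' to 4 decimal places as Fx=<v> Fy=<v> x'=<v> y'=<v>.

F_att = 1/4·(g−p) = 1/4·(4,17) = (1.0000,4.2500)
o1: d²=13 ≤ ρ²=33; F_rep = 28·(3,2)/13² = (0.4970,0.3314)
o2: d²=234 > ρ²=33 → inactive
o3: d²=410 > ρ²=33 → inactive
F = F_att + ΣF_rep = (1.4970,4.5814)
p' = p + 1/10·F = (-6.8503,-5.5419)

Fx=1.4970 Fy=4.5814 x'=-6.8503 y'=-5.5419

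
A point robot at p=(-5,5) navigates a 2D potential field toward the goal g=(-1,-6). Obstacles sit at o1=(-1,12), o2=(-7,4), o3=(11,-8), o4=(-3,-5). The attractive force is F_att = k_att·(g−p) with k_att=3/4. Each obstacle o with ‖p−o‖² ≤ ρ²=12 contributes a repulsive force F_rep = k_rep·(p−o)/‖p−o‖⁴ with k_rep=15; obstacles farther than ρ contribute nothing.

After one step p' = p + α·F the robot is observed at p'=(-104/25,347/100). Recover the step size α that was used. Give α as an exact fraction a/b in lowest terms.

F_att = 3/4·(g−p) = 3/4·(4,-11) = (3.0000,-8.2500)
o1: d²=65 > ρ²=12 → inactive
o2: d²=5 ≤ ρ²=12; F_rep = 15·(2,1)/5² = (1.2000,0.6000)
o3: d²=425 > ρ²=12 → inactive
o4: d²=104 > ρ²=12 → inactive
F = F_att + ΣF_rep = (4.2000,-7.6500)
Δp = p'−p = (0.8400,-1.5300); α = Δx/Fx = (21/25) / (21/5) = 1/5
check: Δy/Fy = (-153/100) / (-153/20) = 1/5 ✓

α = 1/5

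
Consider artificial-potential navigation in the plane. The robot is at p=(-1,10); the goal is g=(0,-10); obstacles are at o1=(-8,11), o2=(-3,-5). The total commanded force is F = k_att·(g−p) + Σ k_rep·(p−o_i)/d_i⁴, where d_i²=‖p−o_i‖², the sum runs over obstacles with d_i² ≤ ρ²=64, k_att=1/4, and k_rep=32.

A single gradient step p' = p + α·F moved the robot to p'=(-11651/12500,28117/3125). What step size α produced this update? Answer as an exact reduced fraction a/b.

α = 1/5

F_att = 1/4·(g−p) = 1/4·(1,-20) = (0.2500,-5.0000)
o1: d²=50 ≤ ρ²=64; F_rep = 32·(7,-1)/50² = (0.0896,-0.0128)
o2: d²=229 > ρ²=64 → inactive
F = F_att + ΣF_rep = (0.3396,-5.0128)
Δp = p'−p = (0.0679,-1.0026); α = Δx/Fx = (849/12500) / (849/2500) = 1/5
check: Δy/Fy = (-3133/3125) / (-3133/625) = 1/5 ✓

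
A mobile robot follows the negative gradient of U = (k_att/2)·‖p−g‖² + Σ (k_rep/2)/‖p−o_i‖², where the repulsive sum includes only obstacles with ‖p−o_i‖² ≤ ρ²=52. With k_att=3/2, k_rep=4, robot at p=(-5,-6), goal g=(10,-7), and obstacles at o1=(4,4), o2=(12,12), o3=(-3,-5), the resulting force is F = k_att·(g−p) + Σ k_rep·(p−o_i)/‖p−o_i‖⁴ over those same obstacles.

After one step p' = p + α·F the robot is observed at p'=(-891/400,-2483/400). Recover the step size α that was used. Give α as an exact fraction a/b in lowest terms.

α = 1/8

F_att = 3/2·(g−p) = 3/2·(15,-1) = (22.5000,-1.5000)
o1: d²=181 > ρ²=52 → inactive
o2: d²=613 > ρ²=52 → inactive
o3: d²=5 ≤ ρ²=52; F_rep = 4·(-2,-1)/5² = (-0.3200,-0.1600)
F = F_att + ΣF_rep = (22.1800,-1.6600)
Δp = p'−p = (2.7725,-0.2075); α = Δx/Fx = (1109/400) / (1109/50) = 1/8
check: Δy/Fy = (-83/400) / (-83/50) = 1/8 ✓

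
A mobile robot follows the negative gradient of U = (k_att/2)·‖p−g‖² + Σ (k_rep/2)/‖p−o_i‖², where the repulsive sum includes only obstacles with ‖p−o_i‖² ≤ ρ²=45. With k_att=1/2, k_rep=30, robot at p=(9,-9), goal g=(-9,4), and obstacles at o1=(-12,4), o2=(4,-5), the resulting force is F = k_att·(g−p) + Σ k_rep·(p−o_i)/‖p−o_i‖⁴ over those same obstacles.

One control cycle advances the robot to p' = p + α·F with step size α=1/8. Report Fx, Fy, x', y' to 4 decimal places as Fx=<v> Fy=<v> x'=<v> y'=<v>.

F_att = 1/2·(g−p) = 1/2·(-18,13) = (-9.0000,6.5000)
o1: d²=610 > ρ²=45 → inactive
o2: d²=41 ≤ ρ²=45; F_rep = 30·(5,-4)/41² = (0.0892,-0.0714)
F = F_att + ΣF_rep = (-8.9108,6.4286)
p' = p + 1/8·F = (7.8862,-8.1964)

Fx=-8.9108 Fy=6.4286 x'=7.8862 y'=-8.1964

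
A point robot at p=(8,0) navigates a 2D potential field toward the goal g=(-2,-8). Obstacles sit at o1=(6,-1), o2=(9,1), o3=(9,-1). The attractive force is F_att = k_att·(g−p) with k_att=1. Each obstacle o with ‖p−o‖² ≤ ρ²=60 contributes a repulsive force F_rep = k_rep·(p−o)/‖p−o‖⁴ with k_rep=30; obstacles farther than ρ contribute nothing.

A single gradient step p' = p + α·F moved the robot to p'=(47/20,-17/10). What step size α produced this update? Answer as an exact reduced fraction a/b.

F_att = 1·(g−p) = 1·(-10,-8) = (-10.0000,-8.0000)
o1: d²=5 ≤ ρ²=60; F_rep = 30·(2,1)/5² = (2.4000,1.2000)
o2: d²=2 ≤ ρ²=60; F_rep = 30·(-1,-1)/2² = (-7.5000,-7.5000)
o3: d²=2 ≤ ρ²=60; F_rep = 30·(-1,1)/2² = (-7.5000,7.5000)
F = F_att + ΣF_rep = (-22.6000,-6.8000)
Δp = p'−p = (-5.6500,-1.7000); α = Δx/Fx = (-113/20) / (-113/5) = 1/4
check: Δy/Fy = (-17/10) / (-34/5) = 1/4 ✓

α = 1/4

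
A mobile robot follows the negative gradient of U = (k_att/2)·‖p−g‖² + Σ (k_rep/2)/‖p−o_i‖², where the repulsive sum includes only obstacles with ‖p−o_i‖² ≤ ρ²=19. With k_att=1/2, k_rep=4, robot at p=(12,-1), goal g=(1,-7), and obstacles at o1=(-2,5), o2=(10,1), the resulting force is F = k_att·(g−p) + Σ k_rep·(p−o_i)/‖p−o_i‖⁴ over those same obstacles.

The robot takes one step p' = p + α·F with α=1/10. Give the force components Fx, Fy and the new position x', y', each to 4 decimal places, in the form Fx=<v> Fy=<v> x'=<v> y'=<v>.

F_att = 1/2·(g−p) = 1/2·(-11,-6) = (-5.5000,-3.0000)
o1: d²=232 > ρ²=19 → inactive
o2: d²=8 ≤ ρ²=19; F_rep = 4·(2,-2)/8² = (0.1250,-0.1250)
F = F_att + ΣF_rep = (-5.3750,-3.1250)
p' = p + 1/10·F = (11.4625,-1.3125)

Fx=-5.3750 Fy=-3.1250 x'=11.4625 y'=-1.3125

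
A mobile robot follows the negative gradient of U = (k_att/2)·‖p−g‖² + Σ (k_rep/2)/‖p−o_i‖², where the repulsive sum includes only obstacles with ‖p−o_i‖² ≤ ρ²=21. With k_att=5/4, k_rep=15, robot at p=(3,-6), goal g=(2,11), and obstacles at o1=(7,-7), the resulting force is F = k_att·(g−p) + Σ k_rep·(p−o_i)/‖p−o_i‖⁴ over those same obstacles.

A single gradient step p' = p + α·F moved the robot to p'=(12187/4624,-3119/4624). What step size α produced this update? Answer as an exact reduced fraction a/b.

α = 1/4

F_att = 5/4·(g−p) = 5/4·(-1,17) = (-1.2500,21.2500)
o1: d²=17 ≤ ρ²=21; F_rep = 15·(-4,1)/17² = (-0.2076,0.0519)
F = F_att + ΣF_rep = (-1.4576,21.3019)
Δp = p'−p = (-0.3644,5.3255); α = Δx/Fx = (-1685/4624) / (-1685/1156) = 1/4
check: Δy/Fy = (24625/4624) / (24625/1156) = 1/4 ✓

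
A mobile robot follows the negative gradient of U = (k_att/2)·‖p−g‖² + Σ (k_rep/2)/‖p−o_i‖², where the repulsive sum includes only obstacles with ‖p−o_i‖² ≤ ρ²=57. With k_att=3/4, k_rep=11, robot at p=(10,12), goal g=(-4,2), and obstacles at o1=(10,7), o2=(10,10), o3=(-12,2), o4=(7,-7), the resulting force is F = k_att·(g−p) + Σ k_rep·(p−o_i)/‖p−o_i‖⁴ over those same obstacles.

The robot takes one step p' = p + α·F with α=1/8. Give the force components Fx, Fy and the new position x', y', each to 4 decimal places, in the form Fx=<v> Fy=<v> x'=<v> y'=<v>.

F_att = 3/4·(g−p) = 3/4·(-14,-10) = (-10.5000,-7.5000)
o1: d²=25 ≤ ρ²=57; F_rep = 11·(0,5)/25² = (0.0000,0.0880)
o2: d²=4 ≤ ρ²=57; F_rep = 11·(0,2)/4² = (0.0000,1.3750)
o3: d²=584 > ρ²=57 → inactive
o4: d²=370 > ρ²=57 → inactive
F = F_att + ΣF_rep = (-10.5000,-6.0370)
p' = p + 1/8·F = (8.6875,11.2454)

Fx=-10.5000 Fy=-6.0370 x'=8.6875 y'=11.2454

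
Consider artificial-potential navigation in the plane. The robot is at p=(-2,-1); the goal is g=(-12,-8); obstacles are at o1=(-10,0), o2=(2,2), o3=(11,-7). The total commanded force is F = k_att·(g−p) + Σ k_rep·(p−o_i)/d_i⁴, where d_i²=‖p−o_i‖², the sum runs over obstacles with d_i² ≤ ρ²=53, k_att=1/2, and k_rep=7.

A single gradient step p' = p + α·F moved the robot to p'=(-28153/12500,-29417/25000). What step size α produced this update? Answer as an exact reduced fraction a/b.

F_att = 1/2·(g−p) = 1/2·(-10,-7) = (-5.0000,-3.5000)
o1: d²=65 > ρ²=53 → inactive
o2: d²=25 ≤ ρ²=53; F_rep = 7·(-4,-3)/25² = (-0.0448,-0.0336)
o3: d²=205 > ρ²=53 → inactive
F = F_att + ΣF_rep = (-5.0448,-3.5336)
Δp = p'−p = (-0.2522,-0.1767); α = Δx/Fx = (-3153/12500) / (-3153/625) = 1/20
check: Δy/Fy = (-4417/25000) / (-4417/1250) = 1/20 ✓

α = 1/20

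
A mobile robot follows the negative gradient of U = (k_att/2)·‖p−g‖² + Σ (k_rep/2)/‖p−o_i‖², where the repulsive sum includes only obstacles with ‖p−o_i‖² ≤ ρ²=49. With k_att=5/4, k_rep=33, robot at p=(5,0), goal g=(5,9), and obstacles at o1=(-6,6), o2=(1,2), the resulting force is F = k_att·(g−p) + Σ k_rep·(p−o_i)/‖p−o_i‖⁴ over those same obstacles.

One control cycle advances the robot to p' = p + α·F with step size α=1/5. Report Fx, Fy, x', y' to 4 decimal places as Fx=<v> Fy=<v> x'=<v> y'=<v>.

Fx=0.3300 Fy=11.0850 x'=5.0660 y'=2.2170

F_att = 5/4·(g−p) = 5/4·(0,9) = (0.0000,11.2500)
o1: d²=157 > ρ²=49 → inactive
o2: d²=20 ≤ ρ²=49; F_rep = 33·(4,-2)/20² = (0.3300,-0.1650)
F = F_att + ΣF_rep = (0.3300,11.0850)
p' = p + 1/5·F = (5.0660,2.2170)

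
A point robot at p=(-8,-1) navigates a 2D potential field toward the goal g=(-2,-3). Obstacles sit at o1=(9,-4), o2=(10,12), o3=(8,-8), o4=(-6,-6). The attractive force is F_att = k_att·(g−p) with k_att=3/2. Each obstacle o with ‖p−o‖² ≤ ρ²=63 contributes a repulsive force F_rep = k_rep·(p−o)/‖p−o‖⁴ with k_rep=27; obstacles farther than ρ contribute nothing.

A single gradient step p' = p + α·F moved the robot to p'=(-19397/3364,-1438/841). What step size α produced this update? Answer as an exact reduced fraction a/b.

F_att = 3/2·(g−p) = 3/2·(6,-2) = (9.0000,-3.0000)
o1: d²=298 > ρ²=63 → inactive
o2: d²=493 > ρ²=63 → inactive
o3: d²=305 > ρ²=63 → inactive
o4: d²=29 ≤ ρ²=63; F_rep = 27·(-2,5)/29² = (-0.0642,0.1605)
F = F_att + ΣF_rep = (8.9358,-2.8395)
Δp = p'−p = (2.2339,-0.7099); α = Δx/Fx = (7515/3364) / (7515/841) = 1/4
check: Δy/Fy = (-597/841) / (-2388/841) = 1/4 ✓

α = 1/4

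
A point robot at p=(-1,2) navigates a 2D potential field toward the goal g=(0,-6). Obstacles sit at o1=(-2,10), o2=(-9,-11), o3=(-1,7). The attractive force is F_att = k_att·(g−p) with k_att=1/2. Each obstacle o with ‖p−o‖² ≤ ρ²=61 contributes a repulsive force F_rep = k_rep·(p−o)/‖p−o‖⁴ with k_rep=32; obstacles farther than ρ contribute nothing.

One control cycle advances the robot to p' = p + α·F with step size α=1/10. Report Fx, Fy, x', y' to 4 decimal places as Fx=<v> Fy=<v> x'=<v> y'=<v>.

F_att = 1/2·(g−p) = 1/2·(1,-8) = (0.5000,-4.0000)
o1: d²=65 > ρ²=61 → inactive
o2: d²=233 > ρ²=61 → inactive
o3: d²=25 ≤ ρ²=61; F_rep = 32·(0,-5)/25² = (0.0000,-0.2560)
F = F_att + ΣF_rep = (0.5000,-4.2560)
p' = p + 1/10·F = (-0.9500,1.5744)

Fx=0.5000 Fy=-4.2560 x'=-0.9500 y'=1.5744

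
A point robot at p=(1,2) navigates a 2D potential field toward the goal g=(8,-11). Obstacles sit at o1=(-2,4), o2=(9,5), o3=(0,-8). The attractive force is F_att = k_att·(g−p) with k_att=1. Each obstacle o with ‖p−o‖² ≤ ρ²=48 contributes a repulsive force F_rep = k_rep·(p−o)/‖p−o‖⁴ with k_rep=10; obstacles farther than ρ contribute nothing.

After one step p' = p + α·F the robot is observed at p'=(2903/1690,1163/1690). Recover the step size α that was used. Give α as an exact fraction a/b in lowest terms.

F_att = 1·(g−p) = 1·(7,-13) = (7.0000,-13.0000)
o1: d²=13 ≤ ρ²=48; F_rep = 10·(3,-2)/13² = (0.1775,-0.1183)
o2: d²=73 > ρ²=48 → inactive
o3: d²=101 > ρ²=48 → inactive
F = F_att + ΣF_rep = (7.1775,-13.1183)
Δp = p'−p = (0.7178,-1.3118); α = Δx/Fx = (1213/1690) / (1213/169) = 1/10
check: Δy/Fy = (-2217/1690) / (-2217/169) = 1/10 ✓

α = 1/10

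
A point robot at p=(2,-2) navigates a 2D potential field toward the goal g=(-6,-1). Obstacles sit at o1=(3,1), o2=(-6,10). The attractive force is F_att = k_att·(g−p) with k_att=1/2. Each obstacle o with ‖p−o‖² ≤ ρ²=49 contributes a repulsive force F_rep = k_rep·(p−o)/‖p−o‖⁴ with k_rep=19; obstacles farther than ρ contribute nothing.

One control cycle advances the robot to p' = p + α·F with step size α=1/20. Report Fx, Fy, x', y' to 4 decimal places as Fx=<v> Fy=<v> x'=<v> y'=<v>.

F_att = 1/2·(g−p) = 1/2·(-8,1) = (-4.0000,0.5000)
o1: d²=10 ≤ ρ²=49; F_rep = 19·(-1,-3)/10² = (-0.1900,-0.5700)
o2: d²=208 > ρ²=49 → inactive
F = F_att + ΣF_rep = (-4.1900,-0.0700)
p' = p + 1/20·F = (1.7905,-2.0035)

Fx=-4.1900 Fy=-0.0700 x'=1.7905 y'=-2.0035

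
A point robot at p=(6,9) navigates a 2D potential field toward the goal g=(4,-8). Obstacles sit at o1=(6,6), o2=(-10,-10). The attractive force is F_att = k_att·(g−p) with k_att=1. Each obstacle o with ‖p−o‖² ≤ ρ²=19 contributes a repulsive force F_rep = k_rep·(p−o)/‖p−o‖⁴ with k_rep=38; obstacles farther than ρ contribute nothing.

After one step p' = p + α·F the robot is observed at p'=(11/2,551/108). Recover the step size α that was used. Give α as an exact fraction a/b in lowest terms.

F_att = 1·(g−p) = 1·(-2,-17) = (-2.0000,-17.0000)
o1: d²=9 ≤ ρ²=19; F_rep = 38·(0,3)/9² = (0.0000,1.4074)
o2: d²=617 > ρ²=19 → inactive
F = F_att + ΣF_rep = (-2.0000,-15.5926)
Δp = p'−p = (-0.5000,-3.8981); α = Δx/Fx = (-1/2) / (-2) = 1/4
check: Δy/Fy = (-421/108) / (-421/27) = 1/4 ✓

α = 1/4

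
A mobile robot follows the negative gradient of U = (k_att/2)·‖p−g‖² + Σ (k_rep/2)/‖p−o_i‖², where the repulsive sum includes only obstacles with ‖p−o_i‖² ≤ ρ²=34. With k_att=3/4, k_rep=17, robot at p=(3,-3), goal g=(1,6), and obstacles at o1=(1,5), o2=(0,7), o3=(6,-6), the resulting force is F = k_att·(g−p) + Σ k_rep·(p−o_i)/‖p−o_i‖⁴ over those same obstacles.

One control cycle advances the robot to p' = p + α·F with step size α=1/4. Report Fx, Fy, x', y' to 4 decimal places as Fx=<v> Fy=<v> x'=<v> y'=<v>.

F_att = 3/4·(g−p) = 3/4·(-2,9) = (-1.5000,6.7500)
o1: d²=68 > ρ²=34 → inactive
o2: d²=109 > ρ²=34 → inactive
o3: d²=18 ≤ ρ²=34; F_rep = 17·(-3,3)/18² = (-0.1574,0.1574)
F = F_att + ΣF_rep = (-1.6574,6.9074)
p' = p + 1/4·F = (2.5856,-1.2731)

Fx=-1.6574 Fy=6.9074 x'=2.5856 y'=-1.2731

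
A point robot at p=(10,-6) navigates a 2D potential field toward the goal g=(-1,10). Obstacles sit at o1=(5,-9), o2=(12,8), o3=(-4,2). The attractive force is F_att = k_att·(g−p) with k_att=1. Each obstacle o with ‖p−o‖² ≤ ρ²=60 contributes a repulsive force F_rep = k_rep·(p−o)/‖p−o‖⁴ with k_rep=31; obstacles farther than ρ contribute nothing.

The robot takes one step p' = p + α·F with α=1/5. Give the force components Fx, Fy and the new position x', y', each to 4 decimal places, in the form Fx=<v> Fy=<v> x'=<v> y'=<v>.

F_att = 1·(g−p) = 1·(-11,16) = (-11.0000,16.0000)
o1: d²=34 ≤ ρ²=60; F_rep = 31·(5,3)/34² = (0.1341,0.0804)
o2: d²=200 > ρ²=60 → inactive
o3: d²=260 > ρ²=60 → inactive
F = F_att + ΣF_rep = (-10.8659,16.0804)
p' = p + 1/5·F = (7.8268,-2.7839)

Fx=-10.8659 Fy=16.0804 x'=7.8268 y'=-2.7839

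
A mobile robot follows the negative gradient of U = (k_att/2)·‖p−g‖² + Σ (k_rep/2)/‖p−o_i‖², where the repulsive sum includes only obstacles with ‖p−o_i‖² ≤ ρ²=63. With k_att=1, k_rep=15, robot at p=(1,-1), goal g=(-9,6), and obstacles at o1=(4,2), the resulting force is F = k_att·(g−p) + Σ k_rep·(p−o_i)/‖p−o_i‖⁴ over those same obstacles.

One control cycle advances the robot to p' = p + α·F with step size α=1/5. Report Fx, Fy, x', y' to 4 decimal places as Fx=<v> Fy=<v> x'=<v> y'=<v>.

Fx=-10.1389 Fy=6.8611 x'=-1.0278 y'=0.3722

F_att = 1·(g−p) = 1·(-10,7) = (-10.0000,7.0000)
o1: d²=18 ≤ ρ²=63; F_rep = 15·(-3,-3)/18² = (-0.1389,-0.1389)
F = F_att + ΣF_rep = (-10.1389,6.8611)
p' = p + 1/5·F = (-1.0278,0.3722)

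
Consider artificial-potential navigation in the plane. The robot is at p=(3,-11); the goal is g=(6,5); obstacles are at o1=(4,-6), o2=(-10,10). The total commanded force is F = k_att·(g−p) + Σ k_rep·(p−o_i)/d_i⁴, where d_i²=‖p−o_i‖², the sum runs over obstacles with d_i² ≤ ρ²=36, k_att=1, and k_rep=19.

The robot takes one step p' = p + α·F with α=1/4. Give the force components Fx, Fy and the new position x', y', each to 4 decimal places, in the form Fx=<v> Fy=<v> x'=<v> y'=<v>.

Fx=2.9719 Fy=15.8595 x'=3.7430 y'=-7.0351

F_att = 1·(g−p) = 1·(3,16) = (3.0000,16.0000)
o1: d²=26 ≤ ρ²=36; F_rep = 19·(-1,-5)/26² = (-0.0281,-0.1405)
o2: d²=610 > ρ²=36 → inactive
F = F_att + ΣF_rep = (2.9719,15.8595)
p' = p + 1/4·F = (3.7430,-7.0351)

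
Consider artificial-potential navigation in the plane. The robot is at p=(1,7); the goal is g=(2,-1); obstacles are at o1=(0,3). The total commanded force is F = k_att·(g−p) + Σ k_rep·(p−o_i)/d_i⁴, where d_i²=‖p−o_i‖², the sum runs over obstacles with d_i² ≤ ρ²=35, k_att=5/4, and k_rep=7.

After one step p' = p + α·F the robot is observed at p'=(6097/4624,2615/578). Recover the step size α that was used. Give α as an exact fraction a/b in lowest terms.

F_att = 5/4·(g−p) = 5/4·(1,-8) = (1.2500,-10.0000)
o1: d²=17 ≤ ρ²=35; F_rep = 7·(1,4)/17² = (0.0242,0.0969)
F = F_att + ΣF_rep = (1.2742,-9.9031)
Δp = p'−p = (0.3186,-2.4758); α = Δx/Fx = (1473/4624) / (1473/1156) = 1/4
check: Δy/Fy = (-1431/578) / (-2862/289) = 1/4 ✓

α = 1/4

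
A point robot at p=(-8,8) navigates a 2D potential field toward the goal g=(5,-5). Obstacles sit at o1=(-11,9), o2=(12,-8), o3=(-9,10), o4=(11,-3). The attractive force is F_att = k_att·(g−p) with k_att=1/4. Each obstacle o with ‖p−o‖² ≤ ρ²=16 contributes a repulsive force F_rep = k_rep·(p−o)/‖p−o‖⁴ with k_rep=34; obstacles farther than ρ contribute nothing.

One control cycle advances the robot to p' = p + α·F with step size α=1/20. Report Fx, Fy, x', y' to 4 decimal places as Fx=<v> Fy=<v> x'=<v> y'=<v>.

Fx=5.6300 Fy=-6.3100 x'=-7.7185 y'=7.6845

F_att = 1/4·(g−p) = 1/4·(13,-13) = (3.2500,-3.2500)
o1: d²=10 ≤ ρ²=16; F_rep = 34·(3,-1)/10² = (1.0200,-0.3400)
o2: d²=656 > ρ²=16 → inactive
o3: d²=5 ≤ ρ²=16; F_rep = 34·(1,-2)/5² = (1.3600,-2.7200)
o4: d²=482 > ρ²=16 → inactive
F = F_att + ΣF_rep = (5.6300,-6.3100)
p' = p + 1/20·F = (-7.7185,7.6845)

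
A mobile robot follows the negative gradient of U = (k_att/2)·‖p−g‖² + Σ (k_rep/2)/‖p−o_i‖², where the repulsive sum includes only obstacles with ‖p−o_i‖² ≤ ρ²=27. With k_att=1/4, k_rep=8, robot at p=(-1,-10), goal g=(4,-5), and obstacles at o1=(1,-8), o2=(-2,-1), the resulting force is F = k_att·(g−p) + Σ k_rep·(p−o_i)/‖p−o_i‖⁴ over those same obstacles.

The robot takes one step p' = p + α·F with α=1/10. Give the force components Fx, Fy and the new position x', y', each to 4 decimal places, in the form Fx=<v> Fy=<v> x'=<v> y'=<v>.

Fx=1.0000 Fy=1.0000 x'=-0.9000 y'=-9.9000

F_att = 1/4·(g−p) = 1/4·(5,5) = (1.2500,1.2500)
o1: d²=8 ≤ ρ²=27; F_rep = 8·(-2,-2)/8² = (-0.2500,-0.2500)
o2: d²=82 > ρ²=27 → inactive
F = F_att + ΣF_rep = (1.0000,1.0000)
p' = p + 1/10·F = (-0.9000,-9.9000)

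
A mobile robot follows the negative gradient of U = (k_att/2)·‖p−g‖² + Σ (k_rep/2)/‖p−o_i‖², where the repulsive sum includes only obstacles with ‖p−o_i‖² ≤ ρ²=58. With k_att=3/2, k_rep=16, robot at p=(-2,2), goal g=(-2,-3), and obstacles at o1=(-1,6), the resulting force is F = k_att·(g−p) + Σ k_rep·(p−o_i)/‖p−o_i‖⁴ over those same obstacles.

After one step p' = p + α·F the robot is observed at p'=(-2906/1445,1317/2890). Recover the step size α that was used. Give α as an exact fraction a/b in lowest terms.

F_att = 3/2·(g−p) = 3/2·(0,-5) = (0.0000,-7.5000)
o1: d²=17 ≤ ρ²=58; F_rep = 16·(-1,-4)/17² = (-0.0554,-0.2215)
F = F_att + ΣF_rep = (-0.0554,-7.7215)
Δp = p'−p = (-0.0111,-1.5443); α = Δx/Fx = (-16/1445) / (-16/289) = 1/5
check: Δy/Fy = (-4463/2890) / (-4463/578) = 1/5 ✓

α = 1/5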